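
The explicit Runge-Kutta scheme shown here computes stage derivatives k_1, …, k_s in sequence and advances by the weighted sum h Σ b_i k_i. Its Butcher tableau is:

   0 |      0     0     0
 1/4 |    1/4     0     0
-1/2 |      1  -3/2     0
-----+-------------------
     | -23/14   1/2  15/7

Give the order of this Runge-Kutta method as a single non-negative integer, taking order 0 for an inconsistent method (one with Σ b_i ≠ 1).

b = (-23/14, 1/2, 15/7)
c = (0, 1/4, -1/2)
Ac = (0, 0, -3/8)
Σ b_i: (-23/14)·1 + 1/2·1 + 15/7·1 = 1 ✓
b·c: 1/2·1/4 + 15/7·(-1/2) = -53/56 ≠ 1/2 ⇒ order 1.

1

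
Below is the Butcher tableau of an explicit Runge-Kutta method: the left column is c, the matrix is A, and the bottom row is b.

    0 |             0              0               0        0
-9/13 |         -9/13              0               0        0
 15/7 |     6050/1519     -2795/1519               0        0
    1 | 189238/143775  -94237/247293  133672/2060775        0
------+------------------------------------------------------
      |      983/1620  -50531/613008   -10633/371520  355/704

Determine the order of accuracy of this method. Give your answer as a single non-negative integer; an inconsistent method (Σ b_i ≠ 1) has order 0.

4

b = (983/1620, -50531/613008, -10633/371520, 355/704)
c = (0, -9/13, 15/7, 1)
Ac = (0, 0, 1935/1519, 143/355)
Σ b_i: 983/1620·1 + (-50531/613008)·1 + (-10633/371520)·1 + 355/704·1 = 1 ✓
b·c: (-50531/613008)·(-9/13) + (-10633/371520)·15/7 + 355/704·1 = 1/2 ✓
b·c²: (-50531/613008)·81/169 + (-10633/371520)·225/49 + 355/704·1 = 1/3 ✓
b·Ac: (-10633/371520)·1935/1519 + 355/704·143/355 = 1/6 ✓
b·c³: (-50531/613008)·(-729/2197) + (-10633/371520)·3375/343 + 355/704·1 = 1/4 ✓
b·(c∘Ac): (-10633/371520)·29025/10633 + 355/704·143/355 = 1/8 ✓
b·Ac²: (-10633/371520)·(-17415/19747) + 355/704·319/2769 = 1/12 ✓
b·A²c: 355/704·88/1065 = 1/24 ✓; 4 stages ⇒ order 4.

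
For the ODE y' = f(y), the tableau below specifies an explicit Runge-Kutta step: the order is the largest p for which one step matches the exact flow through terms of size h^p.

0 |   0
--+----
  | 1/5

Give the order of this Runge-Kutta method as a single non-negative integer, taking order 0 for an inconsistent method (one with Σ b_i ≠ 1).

b = (1/5)
c = (0)
Σ b_i: 1/5·1 = 1/5 ≠ 1 ⇒ order 0.

0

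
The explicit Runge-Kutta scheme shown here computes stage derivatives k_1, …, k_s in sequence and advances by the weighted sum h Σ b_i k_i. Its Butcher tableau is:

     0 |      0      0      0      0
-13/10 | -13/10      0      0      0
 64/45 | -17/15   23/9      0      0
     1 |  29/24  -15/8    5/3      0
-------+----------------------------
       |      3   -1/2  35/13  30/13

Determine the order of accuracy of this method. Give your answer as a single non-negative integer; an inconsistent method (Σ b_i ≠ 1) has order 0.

b = (3, -1/2, 35/13, 30/13)
c = (0, -13/10, 64/45, 1)
Ac = (0, 0, -299/90, 2077/432)
Σ b_i: 3·1 + (-1/2)·1 + 35/13·1 + 30/13·1 = 15/2 ≠ 1 ⇒ order 0.

0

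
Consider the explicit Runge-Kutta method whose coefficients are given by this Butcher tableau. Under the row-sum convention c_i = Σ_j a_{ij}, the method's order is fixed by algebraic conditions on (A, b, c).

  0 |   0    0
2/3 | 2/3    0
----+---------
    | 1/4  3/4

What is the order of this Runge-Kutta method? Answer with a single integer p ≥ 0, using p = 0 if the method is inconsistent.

b = (1/4, 3/4)
c = (0, 2/3)
Σ b_i: 1/4·1 + 3/4·1 = 1 ✓
b·c: 3/4·2/3 = 1/2 ✓; 2 stages ⇒ order 2.

2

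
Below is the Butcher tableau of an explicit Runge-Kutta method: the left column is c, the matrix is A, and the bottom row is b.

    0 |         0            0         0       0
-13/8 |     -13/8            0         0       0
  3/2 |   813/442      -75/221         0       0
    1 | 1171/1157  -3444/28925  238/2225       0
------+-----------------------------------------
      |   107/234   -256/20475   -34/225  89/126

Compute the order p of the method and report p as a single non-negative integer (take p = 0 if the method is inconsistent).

b = (107/234, -256/20475, -34/225, 89/126)
c = (0, -13/8, 3/2, 1)
Ac = (0, 0, 75/136, 63/178)
Σ b_i: 107/234·1 + (-256/20475)·1 + (-34/225)·1 + 89/126·1 = 1 ✓
b·c: (-256/20475)·(-13/8) + (-34/225)·3/2 + 89/126·1 = 1/2 ✓
b·c²: (-256/20475)·169/64 + (-34/225)·9/4 + 89/126·1 = 1/3 ✓
b·Ac: (-34/225)·75/136 + 89/126·63/178 = 1/6 ✓
b·c³: (-256/20475)·(-2197/512) + (-34/225)·27/8 + 89/126·1 = 1/4 ✓
b·(c∘Ac): (-34/225)·225/272 + 89/126·63/178 = 1/8 ✓
b·Ac²: (-34/225)·(-975/1088) + 89/126·(-105/1424) = 1/12 ✓
b·A²c: 89/126·21/356 = 1/24 ✓; 4 stages ⇒ order 4.

4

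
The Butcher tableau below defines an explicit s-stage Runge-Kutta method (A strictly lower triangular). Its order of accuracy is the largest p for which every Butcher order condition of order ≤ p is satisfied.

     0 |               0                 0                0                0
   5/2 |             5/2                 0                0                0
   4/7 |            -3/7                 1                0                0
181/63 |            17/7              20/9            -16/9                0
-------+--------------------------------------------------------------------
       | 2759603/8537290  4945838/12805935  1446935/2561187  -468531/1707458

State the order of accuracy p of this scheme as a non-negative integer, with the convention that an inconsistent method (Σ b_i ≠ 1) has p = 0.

3

b = (2759603/8537290, 4945838/12805935, 1446935/2561187, -468531/1707458)
c = (0, 5/2, 4/7, 181/63)
Ac = (0, 0, 5/2, 286/63)
Σ b_i: 2759603/8537290·1 + 4945838/12805935·1 + 1446935/2561187·1 + (-468531/1707458)·1 = 1 ✓
b·c: 4945838/12805935·5/2 + 1446935/2561187·4/7 + (-468531/1707458)·181/63 = 1/2 ✓
b·c²: 4945838/12805935·25/4 + 1446935/2561187·16/49 + (-468531/1707458)·32761/3969 = 1/3 ✓
b·Ac: 1446935/2561187·5/2 + (-468531/1707458)·286/63 = 1/6 ✓
b·c³: 4945838/12805935·125/8 + 1446935/2561187·64/343 + (-468531/1707458)·5929741/250047 = -1659475583/4517933868 ≠ 1/4 ⇒ order 3.
b·(c∘Ac): 1446935/2561187·10/7 + (-468531/1707458)·51766/3969 = -16564869/5976103 ≠ 1/8
b·Ac²: 1446935/2561187·25/4 + (-468531/1707458)·5869/441 = -8672893/71713236 ≠ 1/12
b·A²c: (-468531/1707458)·(-40/9) = 1041180/853729 ≠ 1/24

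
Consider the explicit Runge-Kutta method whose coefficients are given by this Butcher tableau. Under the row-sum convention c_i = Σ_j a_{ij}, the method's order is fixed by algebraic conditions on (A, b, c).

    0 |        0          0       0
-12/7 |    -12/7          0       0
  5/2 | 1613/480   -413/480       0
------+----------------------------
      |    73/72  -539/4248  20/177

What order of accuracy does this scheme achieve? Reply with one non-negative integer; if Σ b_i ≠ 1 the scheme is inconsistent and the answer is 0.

3

b = (73/72, -539/4248, 20/177)
c = (0, -12/7, 5/2)
Ac = (0, 0, 59/40)
Σ b_i: 73/72·1 + (-539/4248)·1 + 20/177·1 = 1 ✓
b·c: (-539/4248)·(-12/7) + 20/177·5/2 = 1/2 ✓
b·c²: (-539/4248)·144/49 + 20/177·25/4 = 1/3 ✓
b·Ac: 20/177·59/40 = 1/6 ✓; 3 stages ⇒ order 3.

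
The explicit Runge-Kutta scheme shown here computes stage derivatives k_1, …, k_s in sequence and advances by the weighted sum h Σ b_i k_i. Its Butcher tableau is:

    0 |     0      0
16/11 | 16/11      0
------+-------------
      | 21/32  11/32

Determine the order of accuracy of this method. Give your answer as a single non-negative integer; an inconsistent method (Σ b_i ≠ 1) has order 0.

2

b = (21/32, 11/32)
c = (0, 16/11)
Σ b_i: 21/32·1 + 11/32·1 = 1 ✓
b·c: 11/32·16/11 = 1/2 ✓; 2 stages ⇒ order 2.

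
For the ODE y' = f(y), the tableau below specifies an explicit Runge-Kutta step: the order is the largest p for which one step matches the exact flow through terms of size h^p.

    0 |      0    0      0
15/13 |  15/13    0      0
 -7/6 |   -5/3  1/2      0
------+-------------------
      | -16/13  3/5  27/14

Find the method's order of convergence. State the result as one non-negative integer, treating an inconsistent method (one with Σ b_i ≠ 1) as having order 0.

0

b = (-16/13, 3/5, 27/14)
c = (0, 15/13, -7/6)
Ac = (0, 0, 15/26)
Σ b_i: (-16/13)·1 + 3/5·1 + 27/14·1 = 1181/910 ≠ 1 ⇒ order 0.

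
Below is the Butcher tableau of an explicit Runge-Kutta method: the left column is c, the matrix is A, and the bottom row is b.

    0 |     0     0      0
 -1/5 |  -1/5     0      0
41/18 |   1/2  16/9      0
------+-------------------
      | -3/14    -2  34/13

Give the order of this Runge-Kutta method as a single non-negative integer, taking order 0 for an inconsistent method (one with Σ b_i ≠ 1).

b = (-3/14, -2, 34/13)
c = (0, -1/5, 41/18)
Ac = (0, 0, -16/45)
Σ b_i: (-3/14)·1 + (-2)·1 + 34/13·1 = 73/182 ≠ 1 ⇒ order 0.

0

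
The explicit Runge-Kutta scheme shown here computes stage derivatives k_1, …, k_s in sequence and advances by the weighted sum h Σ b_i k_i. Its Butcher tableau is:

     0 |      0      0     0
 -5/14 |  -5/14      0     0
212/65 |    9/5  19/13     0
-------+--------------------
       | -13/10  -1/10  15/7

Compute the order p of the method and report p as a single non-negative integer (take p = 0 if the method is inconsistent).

b = (-13/10, -1/10, 15/7)
c = (0, -5/14, 212/65)
Ac = (0, 0, -95/182)
Σ b_i: (-13/10)·1 + (-1/10)·1 + 15/7·1 = 26/35 ≠ 1 ⇒ order 0.

0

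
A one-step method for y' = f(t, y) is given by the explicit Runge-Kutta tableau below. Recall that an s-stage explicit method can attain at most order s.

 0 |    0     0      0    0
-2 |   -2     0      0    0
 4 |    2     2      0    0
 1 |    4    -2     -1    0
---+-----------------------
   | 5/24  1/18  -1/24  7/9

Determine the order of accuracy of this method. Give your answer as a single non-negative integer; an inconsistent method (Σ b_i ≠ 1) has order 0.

b = (5/24, 1/18, -1/24, 7/9)
c = (0, -2, 4, 1)
Ac = (0, 0, -4, 0)
Σ b_i: 5/24·1 + 1/18·1 + (-1/24)·1 + 7/9·1 = 1 ✓
b·c: 1/18·(-2) + (-1/24)·4 + 7/9·1 = 1/2 ✓
b·c²: 1/18·4 + (-1/24)·16 + 7/9·1 = 1/3 ✓
b·Ac: (-1/24)·(-4) = 1/6 ✓
b·c³: 1/18·(-8) + (-1/24)·64 + 7/9·1 = -7/3 ≠ 1/4 ⇒ order 3.
b·(c∘Ac): (-1/24)·(-16) = 2/3 ≠ 1/8
b·Ac²: (-1/24)·8 + 7/9·(-24) = -19 ≠ 1/12
b·A²c: 7/9·4 = 28/9 ≠ 1/24

3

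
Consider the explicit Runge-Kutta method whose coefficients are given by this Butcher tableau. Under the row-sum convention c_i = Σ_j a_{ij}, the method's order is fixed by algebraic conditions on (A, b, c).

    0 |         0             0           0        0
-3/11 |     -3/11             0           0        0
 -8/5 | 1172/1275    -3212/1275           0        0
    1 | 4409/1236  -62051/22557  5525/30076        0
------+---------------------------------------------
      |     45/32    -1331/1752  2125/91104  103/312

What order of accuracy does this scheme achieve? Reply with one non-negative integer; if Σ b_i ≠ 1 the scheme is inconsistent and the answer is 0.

4

b = (45/32, -1331/1752, 2125/91104, 103/312)
c = (0, -3/11, -8/5, 1)
Ac = (0, 0, 292/425, 47/103)
Σ b_i: 45/32·1 + (-1331/1752)·1 + 2125/91104·1 + 103/312·1 = 1 ✓
b·c: (-1331/1752)·(-3/11) + 2125/91104·(-8/5) + 103/312·1 = 1/2 ✓
b·c²: (-1331/1752)·9/121 + 2125/91104·64/25 + 103/312·1 = 1/3 ✓
b·Ac: 2125/91104·292/425 + 103/312·47/103 = 1/6 ✓
b·c³: (-1331/1752)·(-27/1331) + 2125/91104·(-512/125) + 103/312·1 = 1/4 ✓
b·(c∘Ac): 2125/91104·(-2336/2125) + 103/312·47/103 = 1/8 ✓
b·Ac²: 2125/91104·(-876/4675) + 103/312·301/1133 = 1/12 ✓
b·A²c: 103/312·13/103 = 1/24 ✓; 4 stages ⇒ order 4.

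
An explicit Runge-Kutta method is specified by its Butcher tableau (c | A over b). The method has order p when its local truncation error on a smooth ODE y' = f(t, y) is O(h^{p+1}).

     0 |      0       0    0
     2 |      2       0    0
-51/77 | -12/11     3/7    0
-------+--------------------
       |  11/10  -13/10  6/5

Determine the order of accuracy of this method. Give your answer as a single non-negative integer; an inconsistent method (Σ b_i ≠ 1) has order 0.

b = (11/10, -13/10, 6/5)
c = (0, 2, -51/77)
Ac = (0, 0, 6/7)
Σ b_i: 11/10·1 + (-13/10)·1 + 6/5·1 = 1 ✓
b·c: (-13/10)·2 + 6/5·(-51/77) = -1307/385 ≠ 1/2 ⇒ order 1.

1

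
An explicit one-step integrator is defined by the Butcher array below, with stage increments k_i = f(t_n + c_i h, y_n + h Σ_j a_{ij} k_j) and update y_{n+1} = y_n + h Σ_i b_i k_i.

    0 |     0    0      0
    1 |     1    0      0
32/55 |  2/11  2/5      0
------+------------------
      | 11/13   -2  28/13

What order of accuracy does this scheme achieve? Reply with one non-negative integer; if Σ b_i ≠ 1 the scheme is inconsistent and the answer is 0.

1

b = (11/13, -2, 28/13)
c = (0, 1, 32/55)
Ac = (0, 0, 2/5)
Σ b_i: 11/13·1 + (-2)·1 + 28/13·1 = 1 ✓
b·c: (-2)·1 + 28/13·32/55 = -534/715 ≠ 1/2 ⇒ order 1.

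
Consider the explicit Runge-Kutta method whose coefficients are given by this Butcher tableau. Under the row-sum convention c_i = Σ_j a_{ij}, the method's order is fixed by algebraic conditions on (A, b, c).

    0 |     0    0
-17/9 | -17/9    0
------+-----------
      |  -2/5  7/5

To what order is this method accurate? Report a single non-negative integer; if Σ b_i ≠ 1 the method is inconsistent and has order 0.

1

b = (-2/5, 7/5)
c = (0, -17/9)
Σ b_i: (-2/5)·1 + 7/5·1 = 1 ✓
b·c: 7/5·(-17/9) = -119/45 ≠ 1/2 ⇒ order 1.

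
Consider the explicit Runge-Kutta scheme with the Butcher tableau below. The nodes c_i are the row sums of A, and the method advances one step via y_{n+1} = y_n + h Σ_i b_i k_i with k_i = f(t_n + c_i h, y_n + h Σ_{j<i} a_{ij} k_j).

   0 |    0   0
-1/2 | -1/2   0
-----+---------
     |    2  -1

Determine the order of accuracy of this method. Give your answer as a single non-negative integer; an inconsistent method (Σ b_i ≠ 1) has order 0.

2

b = (2, -1)
c = (0, -1/2)
Σ b_i: 2·1 + (-1)·1 = 1 ✓
b·c: (-1)·(-1/2) = 1/2 ✓; 2 stages ⇒ order 2.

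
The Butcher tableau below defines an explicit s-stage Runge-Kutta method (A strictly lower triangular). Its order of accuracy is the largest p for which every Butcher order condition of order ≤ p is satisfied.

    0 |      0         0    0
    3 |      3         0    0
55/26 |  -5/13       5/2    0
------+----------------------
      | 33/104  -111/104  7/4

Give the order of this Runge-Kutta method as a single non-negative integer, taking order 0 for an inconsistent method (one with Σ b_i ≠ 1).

2

b = (33/104, -111/104, 7/4)
c = (0, 3, 55/26)
Ac = (0, 0, 15/2)
Σ b_i: 33/104·1 + (-111/104)·1 + 7/4·1 = 1 ✓
b·c: (-111/104)·3 + 7/4·55/26 = 1/2 ✓
b·c²: (-111/104)·9 + 7/4·3025/676 = -4799/2704 ≠ 1/3 ⇒ order 2.
b·Ac: 7/4·15/2 = 105/8 ≠ 1/6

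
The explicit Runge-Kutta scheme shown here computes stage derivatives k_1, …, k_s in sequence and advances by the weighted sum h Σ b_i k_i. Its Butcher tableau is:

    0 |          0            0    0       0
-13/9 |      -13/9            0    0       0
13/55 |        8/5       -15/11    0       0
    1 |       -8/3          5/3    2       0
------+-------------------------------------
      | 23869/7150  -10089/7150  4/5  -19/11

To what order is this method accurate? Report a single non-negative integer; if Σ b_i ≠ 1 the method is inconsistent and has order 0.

b = (23869/7150, -10089/7150, 4/5, -19/11)
c = (0, -13/9, 13/55, 1)
Ac = (0, 0, 65/33, -2873/1485)
Σ b_i: 23869/7150·1 + (-10089/7150)·1 + 4/5·1 + (-19/11)·1 = 1 ✓
b·c: (-10089/7150)·(-13/9) + 4/5·13/55 + (-19/11)·1 = 1/2 ✓
b·c²: (-10089/7150)·169/81 + 4/5·169/3025 + (-19/11)·1 = -1259597/272250 ≠ 1/3 ⇒ order 2.
b·Ac: 4/5·65/33 + (-19/11)·(-2873/1485) = 80327/16335 ≠ 1/6

2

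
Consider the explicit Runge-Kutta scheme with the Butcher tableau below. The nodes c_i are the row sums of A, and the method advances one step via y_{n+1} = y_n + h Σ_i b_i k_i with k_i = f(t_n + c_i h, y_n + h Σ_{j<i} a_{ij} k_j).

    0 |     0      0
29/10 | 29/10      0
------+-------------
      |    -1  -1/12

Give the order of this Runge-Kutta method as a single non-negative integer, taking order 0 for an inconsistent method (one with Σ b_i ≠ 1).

b = (-1, -1/12)
c = (0, 29/10)
Σ b_i: (-1)·1 + (-1/12)·1 = -13/12 ≠ 1 ⇒ order 0.

0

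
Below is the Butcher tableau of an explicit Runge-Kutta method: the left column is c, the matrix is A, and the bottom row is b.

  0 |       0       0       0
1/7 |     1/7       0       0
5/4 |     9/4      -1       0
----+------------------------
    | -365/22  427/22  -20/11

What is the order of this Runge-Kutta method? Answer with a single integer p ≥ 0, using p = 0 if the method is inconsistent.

2

b = (-365/22, 427/22, -20/11)
c = (0, 1/7, 5/4)
Ac = (0, 0, -1/7)
Σ b_i: (-365/22)·1 + 427/22·1 + (-20/11)·1 = 1 ✓
b·c: 427/22·1/7 + (-20/11)·5/4 = 1/2 ✓
b·c²: 427/22·1/49 + (-20/11)·25/16 = -753/308 ≠ 1/3 ⇒ order 2.
b·Ac: (-20/11)·(-1/7) = 20/77 ≠ 1/6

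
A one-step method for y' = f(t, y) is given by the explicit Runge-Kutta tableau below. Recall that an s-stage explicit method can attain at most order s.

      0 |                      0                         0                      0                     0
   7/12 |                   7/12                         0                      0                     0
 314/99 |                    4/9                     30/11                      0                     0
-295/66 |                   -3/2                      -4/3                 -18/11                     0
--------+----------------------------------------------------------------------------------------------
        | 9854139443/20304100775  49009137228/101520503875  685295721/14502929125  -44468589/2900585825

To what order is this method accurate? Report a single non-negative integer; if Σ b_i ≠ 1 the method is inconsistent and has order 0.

3

b = (9854139443/20304100775, 49009137228/101520503875, 685295721/14502929125, -44468589/2900585825)
c = (0, 7/12, 314/99, -295/66)
Ac = (0, 0, 35/22, -6499/1089)
Σ b_i: 9854139443/20304100775·1 + 49009137228/101520503875·1 + 685295721/14502929125·1 + (-44468589/2900585825)·1 = 1 ✓
b·c: 49009137228/101520503875·7/12 + 685295721/14502929125·314/99 + (-44468589/2900585825)·(-295/66) = 1/2 ✓
b·c²: 49009137228/101520503875·49/144 + 685295721/14502929125·98596/9801 + (-44468589/2900585825)·87025/4356 = 1/3 ✓
b·Ac: 685295721/14502929125·35/22 + (-44468589/2900585825)·(-6499/1089) = 1/6 ✓
b·c³: 49009137228/101520503875·343/1728 + 685295721/14502929125·30959144/970299 + (-44468589/2900585825)·(-25672375/287496) = 248312238359/83536871760 ≠ 1/4 ⇒ order 3.
b·(c∘Ac): 685295721/14502929125·5495/1089 + (-44468589/2900585825)·1917205/71874 = -97928819137/574315993350 ≠ 1/8
b·Ac²: 685295721/14502929125·245/264 + (-44468589/2900585825)·(-2431523/143748) = 27859047805/91890558936 ≠ 1/12
b·A²c: (-44468589/2900585825)·(-315/121) = 23153067/580117165 ≠ 1/24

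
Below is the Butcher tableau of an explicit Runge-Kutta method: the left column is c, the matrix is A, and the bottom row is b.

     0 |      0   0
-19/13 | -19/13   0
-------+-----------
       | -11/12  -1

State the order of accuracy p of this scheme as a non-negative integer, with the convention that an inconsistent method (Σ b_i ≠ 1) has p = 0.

b = (-11/12, -1)
c = (0, -19/13)
Σ b_i: (-11/12)·1 + (-1)·1 = -23/12 ≠ 1 ⇒ order 0.

0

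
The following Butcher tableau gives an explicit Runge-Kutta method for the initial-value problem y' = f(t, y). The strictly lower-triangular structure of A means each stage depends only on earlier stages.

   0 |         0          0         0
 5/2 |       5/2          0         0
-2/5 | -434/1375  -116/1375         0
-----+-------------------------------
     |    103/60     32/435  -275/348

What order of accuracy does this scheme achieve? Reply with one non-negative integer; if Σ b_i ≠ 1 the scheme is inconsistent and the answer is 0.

b = (103/60, 32/435, -275/348)
c = (0, 5/2, -2/5)
Ac = (0, 0, -58/275)
Σ b_i: 103/60·1 + 32/435·1 + (-275/348)·1 = 1 ✓
b·c: 32/435·5/2 + (-275/348)·(-2/5) = 1/2 ✓
b·c²: 32/435·25/4 + (-275/348)·4/25 = 1/3 ✓
b·Ac: (-275/348)·(-58/275) = 1/6 ✓; 3 stages ⇒ order 3.

3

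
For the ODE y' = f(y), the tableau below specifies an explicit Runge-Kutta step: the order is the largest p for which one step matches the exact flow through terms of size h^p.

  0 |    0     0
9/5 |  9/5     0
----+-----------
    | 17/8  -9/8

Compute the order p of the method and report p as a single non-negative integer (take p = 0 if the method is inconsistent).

b = (17/8, -9/8)
c = (0, 9/5)
Σ b_i: 17/8·1 + (-9/8)·1 = 1 ✓
b·c: (-9/8)·9/5 = -81/40 ≠ 1/2 ⇒ order 1.

1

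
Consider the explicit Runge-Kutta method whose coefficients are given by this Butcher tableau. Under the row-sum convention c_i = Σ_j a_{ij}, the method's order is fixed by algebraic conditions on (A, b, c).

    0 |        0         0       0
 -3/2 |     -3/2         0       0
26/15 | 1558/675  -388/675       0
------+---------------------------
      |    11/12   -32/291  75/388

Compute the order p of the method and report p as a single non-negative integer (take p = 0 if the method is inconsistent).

3

b = (11/12, -32/291, 75/388)
c = (0, -3/2, 26/15)
Ac = (0, 0, 194/225)
Σ b_i: 11/12·1 + (-32/291)·1 + 75/388·1 = 1 ✓
b·c: (-32/291)·(-3/2) + 75/388·26/15 = 1/2 ✓
b·c²: (-32/291)·9/4 + 75/388·676/225 = 1/3 ✓
b·Ac: 75/388·194/225 = 1/6 ✓; 3 stages ⇒ order 3.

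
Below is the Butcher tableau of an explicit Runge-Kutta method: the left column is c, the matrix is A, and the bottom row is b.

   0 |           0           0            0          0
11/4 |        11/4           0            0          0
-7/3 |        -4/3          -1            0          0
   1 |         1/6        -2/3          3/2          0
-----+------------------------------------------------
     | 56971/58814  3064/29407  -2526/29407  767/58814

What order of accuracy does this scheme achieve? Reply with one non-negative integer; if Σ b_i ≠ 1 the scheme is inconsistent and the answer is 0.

3

b = (56971/58814, 3064/29407, -2526/29407, 767/58814)
c = (0, 11/4, -7/3, 1)
Ac = (0, 0, -11/4, -16/3)
Σ b_i: 56971/58814·1 + 3064/29407·1 + (-2526/29407)·1 + 767/58814·1 = 1 ✓
b·c: 3064/29407·11/4 + (-2526/29407)·(-7/3) + 767/58814·1 = 1/2 ✓
b·c²: 3064/29407·121/16 + (-2526/29407)·49/9 + 767/58814·1 = 1/3 ✓
b·Ac: (-2526/29407)·(-11/4) + 767/58814·(-16/3) = 1/6 ✓
b·c³: 3064/29407·1331/64 + (-2526/29407)·(-343/27) + 767/58814·1 = 989431/302472 ≠ 1/4 ⇒ order 3.
b·(c∘Ac): (-2526/29407)·77/12 + 767/58814·(-16/3) = -109523/176442 ≠ 1/8
b·Ac²: (-2526/29407)·(-121/16) + 767/58814·25/8 = 46403/67216 ≠ 1/12
b·A²c: 767/58814·(-33/8) = -25311/470512 ≠ 1/24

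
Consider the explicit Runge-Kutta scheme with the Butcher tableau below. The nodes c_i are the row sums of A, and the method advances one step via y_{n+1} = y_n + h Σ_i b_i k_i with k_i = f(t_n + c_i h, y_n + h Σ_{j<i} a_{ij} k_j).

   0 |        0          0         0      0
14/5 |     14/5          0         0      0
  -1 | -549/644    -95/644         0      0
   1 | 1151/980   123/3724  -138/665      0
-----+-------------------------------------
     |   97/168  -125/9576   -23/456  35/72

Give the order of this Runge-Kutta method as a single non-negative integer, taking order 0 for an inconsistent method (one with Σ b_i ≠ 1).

b = (97/168, -125/9576, -23/456, 35/72)
c = (0, 14/5, -1, 1)
Ac = (0, 0, -19/46, 3/10)
Σ b_i: 97/168·1 + (-125/9576)·1 + (-23/456)·1 + 35/72·1 = 1 ✓
b·c: (-125/9576)·14/5 + (-23/456)·(-1) + 35/72·1 = 1/2 ✓
b·c²: (-125/9576)·196/25 + (-23/456)·1 + 35/72·1 = 1/3 ✓
b·Ac: (-23/456)·(-19/46) + 35/72·3/10 = 1/6 ✓
b·c³: (-125/9576)·2744/125 + (-23/456)·(-1) + 35/72·1 = 1/4 ✓
b·(c∘Ac): (-23/456)·19/46 + 35/72·3/10 = 1/8 ✓
b·Ac²: (-23/456)·(-133/115) + 35/72·9/175 = 1/12 ✓
b·A²c: 35/72·3/35 = 1/24 ✓; 4 stages ⇒ order 4.

4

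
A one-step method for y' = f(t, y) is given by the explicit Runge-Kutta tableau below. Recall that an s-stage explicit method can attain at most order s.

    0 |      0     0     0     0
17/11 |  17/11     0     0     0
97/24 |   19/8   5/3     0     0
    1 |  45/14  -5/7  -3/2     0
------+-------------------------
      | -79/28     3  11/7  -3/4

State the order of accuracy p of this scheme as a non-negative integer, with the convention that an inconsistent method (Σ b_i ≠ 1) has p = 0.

1

b = (-79/28, 3, 11/7, -3/4)
c = (0, 17/11, 97/24, 1)
Ac = (0, 0, 85/33, -8829/1232)
Σ b_i: (-79/28)·1 + 3·1 + 11/7·1 + (-3/4)·1 = 1 ✓
b·c: 3·17/11 + 11/7·97/24 + (-3/4)·1 = 18919/1848 ≠ 1/2 ⇒ order 1.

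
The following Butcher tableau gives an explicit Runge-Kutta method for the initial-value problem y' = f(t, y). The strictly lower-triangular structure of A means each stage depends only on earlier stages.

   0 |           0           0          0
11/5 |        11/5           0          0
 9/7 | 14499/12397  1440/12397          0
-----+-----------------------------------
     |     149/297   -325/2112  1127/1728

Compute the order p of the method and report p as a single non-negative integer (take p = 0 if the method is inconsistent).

b = (149/297, -325/2112, 1127/1728)
c = (0, 11/5, 9/7)
Ac = (0, 0, 288/1127)
Σ b_i: 149/297·1 + (-325/2112)·1 + 1127/1728·1 = 1 ✓
b·c: (-325/2112)·11/5 + 1127/1728·9/7 = 1/2 ✓
b·c²: (-325/2112)·121/25 + 1127/1728·81/49 = 1/3 ✓
b·Ac: 1127/1728·288/1127 = 1/6 ✓; 3 stages ⇒ order 3.

3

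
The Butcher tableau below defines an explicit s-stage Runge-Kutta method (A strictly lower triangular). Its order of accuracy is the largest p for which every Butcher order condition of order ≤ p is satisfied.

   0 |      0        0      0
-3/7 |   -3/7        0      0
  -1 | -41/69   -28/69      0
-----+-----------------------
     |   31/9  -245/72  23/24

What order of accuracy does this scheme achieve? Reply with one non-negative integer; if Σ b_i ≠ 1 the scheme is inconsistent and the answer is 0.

b = (31/9, -245/72, 23/24)
c = (0, -3/7, -1)
Ac = (0, 0, 4/23)
Σ b_i: 31/9·1 + (-245/72)·1 + 23/24·1 = 1 ✓
b·c: (-245/72)·(-3/7) + 23/24·(-1) = 1/2 ✓
b·c²: (-245/72)·9/49 + 23/24·1 = 1/3 ✓
b·Ac: 23/24·4/23 = 1/6 ✓; 3 stages ⇒ order 3.

3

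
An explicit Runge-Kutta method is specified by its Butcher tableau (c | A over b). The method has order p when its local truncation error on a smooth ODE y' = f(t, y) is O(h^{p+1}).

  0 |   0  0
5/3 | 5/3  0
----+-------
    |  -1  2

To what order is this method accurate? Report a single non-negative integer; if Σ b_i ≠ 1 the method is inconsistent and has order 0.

1

b = (-1, 2)
c = (0, 5/3)
Σ b_i: (-1)·1 + 2·1 = 1 ✓
b·c: 2·5/3 = 10/3 ≠ 1/2 ⇒ order 1.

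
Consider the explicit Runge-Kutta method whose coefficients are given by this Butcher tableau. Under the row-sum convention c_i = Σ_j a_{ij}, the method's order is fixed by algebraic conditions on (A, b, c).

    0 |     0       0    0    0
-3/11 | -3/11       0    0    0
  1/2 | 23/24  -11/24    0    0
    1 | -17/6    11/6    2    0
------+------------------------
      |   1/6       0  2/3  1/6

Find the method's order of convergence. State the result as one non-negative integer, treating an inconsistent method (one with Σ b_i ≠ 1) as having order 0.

4

b = (1/6, 0, 2/3, 1/6)
c = (0, -3/11, 1/2, 1)
Ac = (0, 0, 1/8, 1/2)
Σ b_i: 1/6·1 + 2/3·1 + 1/6·1 = 1 ✓
b·c: 2/3·1/2 + 1/6·1 = 1/2 ✓
b·c²: 2/3·1/4 + 1/6·1 = 1/3 ✓
b·Ac: 2/3·1/8 + 1/6·1/2 = 1/6 ✓
b·c³: 2/3·1/8 + 1/6·1 = 1/4 ✓
b·(c∘Ac): 2/3·1/16 + 1/6·1/2 = 1/8 ✓
b·Ac²: 2/3·(-3/88) + 1/6·7/11 = 1/12 ✓
b·A²c: 1/6·1/4 = 1/24 ✓; 4 stages ⇒ order 4.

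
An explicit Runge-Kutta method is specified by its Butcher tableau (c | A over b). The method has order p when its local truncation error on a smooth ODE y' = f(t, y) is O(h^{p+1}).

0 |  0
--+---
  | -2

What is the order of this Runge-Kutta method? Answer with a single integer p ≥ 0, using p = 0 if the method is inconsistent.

b = (-2)
c = (0)
Σ b_i: (-2)·1 = -2 ≠ 1 ⇒ order 0.

0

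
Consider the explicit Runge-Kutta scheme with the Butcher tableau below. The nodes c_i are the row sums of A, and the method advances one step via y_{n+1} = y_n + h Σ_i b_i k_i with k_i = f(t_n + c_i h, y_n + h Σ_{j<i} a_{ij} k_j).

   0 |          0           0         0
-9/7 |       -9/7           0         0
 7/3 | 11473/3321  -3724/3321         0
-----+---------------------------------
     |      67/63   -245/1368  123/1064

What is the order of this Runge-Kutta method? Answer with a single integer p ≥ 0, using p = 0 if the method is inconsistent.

b = (67/63, -245/1368, 123/1064)
c = (0, -9/7, 7/3)
Ac = (0, 0, 532/369)
Σ b_i: 67/63·1 + (-245/1368)·1 + 123/1064·1 = 1 ✓
b·c: (-245/1368)·(-9/7) + 123/1064·7/3 = 1/2 ✓
b·c²: (-245/1368)·81/49 + 123/1064·49/9 = 1/3 ✓
b·Ac: 123/1064·532/369 = 1/6 ✓; 3 stages ⇒ order 3.

3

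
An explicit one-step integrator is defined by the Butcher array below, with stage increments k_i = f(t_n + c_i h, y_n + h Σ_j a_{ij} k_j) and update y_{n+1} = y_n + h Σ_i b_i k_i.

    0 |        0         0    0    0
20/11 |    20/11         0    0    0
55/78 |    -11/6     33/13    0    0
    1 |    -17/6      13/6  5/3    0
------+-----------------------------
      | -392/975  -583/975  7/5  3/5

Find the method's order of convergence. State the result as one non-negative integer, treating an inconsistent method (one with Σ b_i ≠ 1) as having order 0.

2

b = (-392/975, -583/975, 7/5, 3/5)
c = (0, 20/11, 55/78, 1)
Ac = (0, 0, 60/13, 13165/2574)
Σ b_i: (-392/975)·1 + (-583/975)·1 + 7/5·1 + 3/5·1 = 1 ✓
b·c: (-583/975)·20/11 + 7/5·55/78 + 3/5·1 = 1/2 ✓
b·c²: (-583/975)·400/121 + 7/5·3025/6084 + 3/5·1 = -227743/334620 ≠ 1/3 ⇒ order 2.
b·Ac: 7/5·60/13 + 3/5·13165/2574 = 629/66 ≠ 1/6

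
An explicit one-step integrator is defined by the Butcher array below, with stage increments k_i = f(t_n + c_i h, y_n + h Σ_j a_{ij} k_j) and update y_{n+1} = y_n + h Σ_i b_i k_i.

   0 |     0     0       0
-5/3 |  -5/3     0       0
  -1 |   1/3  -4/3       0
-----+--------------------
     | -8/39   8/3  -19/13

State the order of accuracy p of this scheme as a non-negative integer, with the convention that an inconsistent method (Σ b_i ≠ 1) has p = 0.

b = (-8/39, 8/3, -19/13)
c = (0, -5/3, -1)
Ac = (0, 0, 20/9)
Σ b_i: (-8/39)·1 + 8/3·1 + (-19/13)·1 = 1 ✓
b·c: 8/3·(-5/3) + (-19/13)·(-1) = -349/117 ≠ 1/2 ⇒ order 1.

1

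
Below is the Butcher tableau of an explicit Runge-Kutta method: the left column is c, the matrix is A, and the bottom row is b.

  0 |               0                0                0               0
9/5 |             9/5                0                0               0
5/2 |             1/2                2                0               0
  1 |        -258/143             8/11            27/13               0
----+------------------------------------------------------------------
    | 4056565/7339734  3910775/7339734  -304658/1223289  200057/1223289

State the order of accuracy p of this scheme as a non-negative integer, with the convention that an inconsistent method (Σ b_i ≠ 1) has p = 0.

b = (4056565/7339734, 3910775/7339734, -304658/1223289, 200057/1223289)
c = (0, 9/5, 5/2, 1)
Ac = (0, 0, 18/5, 9297/1430)
Σ b_i: 4056565/7339734·1 + 3910775/7339734·1 + (-304658/1223289)·1 + 200057/1223289·1 = 1 ✓
b·c: 3910775/7339734·9/5 + (-304658/1223289)·5/2 + 200057/1223289·1 = 1/2 ✓
b·c²: 3910775/7339734·81/25 + (-304658/1223289)·25/4 + 200057/1223289·1 = 1/3 ✓
b·Ac: (-304658/1223289)·18/5 + 200057/1223289·9297/1430 = 1/6 ✓
b·c³: 3910775/7339734·729/125 + (-304658/1223289)·125/8 + 200057/1223289·1 = -5059673/8155260 ≠ 1/4 ⇒ order 3.
b·(c∘Ac): (-304658/1223289)·9 + 200057/1223289·9297/1430 = -1601413/1359210 ≠ 1/8
b·Ac²: (-304658/1223289)·162/25 + 200057/1223289·219321/14300 = 810457/906140 ≠ 1/12
b·A²c: 200057/1223289·486/65 = 277002/226535 ≠ 1/24

3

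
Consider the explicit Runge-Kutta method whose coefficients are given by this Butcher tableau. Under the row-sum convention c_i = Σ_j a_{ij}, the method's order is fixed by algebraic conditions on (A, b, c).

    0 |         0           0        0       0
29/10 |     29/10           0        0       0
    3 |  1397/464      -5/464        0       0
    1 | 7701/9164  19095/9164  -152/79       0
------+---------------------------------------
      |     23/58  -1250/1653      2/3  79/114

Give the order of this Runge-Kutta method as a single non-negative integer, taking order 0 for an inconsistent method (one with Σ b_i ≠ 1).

b = (23/58, -1250/1653, 2/3, 79/114)
c = (0, 29/10, 3, 1)
Ac = (0, 0, -1/32, 171/632)
Σ b_i: 23/58·1 + (-1250/1653)·1 + 2/3·1 + 79/114·1 = 1 ✓
b·c: (-1250/1653)·29/10 + 2/3·3 + 79/114·1 = 1/2 ✓
b·c²: (-1250/1653)·841/100 + 2/3·9 + 79/114·1 = 1/3 ✓
b·Ac: 2/3·(-1/32) + 79/114·171/632 = 1/6 ✓
b·c³: (-1250/1653)·24389/1000 + 2/3·27 + 79/114·1 = 1/4 ✓
b·(c∘Ac): 2/3·(-3/32) + 79/114·171/632 = 1/8 ✓
b·Ac²: 2/3·(-29/320) + 79/114·1311/6320 = 1/12 ✓
b·A²c: 79/114·19/316 = 1/24 ✓; 4 stages ⇒ order 4.

4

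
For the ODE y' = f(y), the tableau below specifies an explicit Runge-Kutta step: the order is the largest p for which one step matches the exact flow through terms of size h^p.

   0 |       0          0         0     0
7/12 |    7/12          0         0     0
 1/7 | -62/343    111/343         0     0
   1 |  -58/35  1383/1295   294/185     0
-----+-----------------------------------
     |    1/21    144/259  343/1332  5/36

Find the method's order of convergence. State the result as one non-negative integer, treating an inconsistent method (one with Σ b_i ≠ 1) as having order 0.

b = (1/21, 144/259, 343/1332, 5/36)
c = (0, 7/12, 1/7, 1)
Ac = (0, 0, 37/196, 17/20)
Σ b_i: 1/21·1 + 144/259·1 + 343/1332·1 + 5/36·1 = 1 ✓
b·c: 144/259·7/12 + 343/1332·1/7 + 5/36·1 = 1/2 ✓
b·c²: 144/259·49/144 + 343/1332·1/49 + 5/36·1 = 1/3 ✓
b·Ac: 343/1332·37/196 + 5/36·17/20 = 1/6 ✓
b·c³: 144/259·343/1728 + 343/1332·1/343 + 5/36·1 = 1/4 ✓
b·(c∘Ac): 343/1332·37/1372 + 5/36·17/20 = 1/8 ✓
b·Ac²: 343/1332·37/336 + 5/36·19/48 = 1/12 ✓
b·A²c: 5/36·3/10 = 1/24 ✓; 4 stages ⇒ order 4.

4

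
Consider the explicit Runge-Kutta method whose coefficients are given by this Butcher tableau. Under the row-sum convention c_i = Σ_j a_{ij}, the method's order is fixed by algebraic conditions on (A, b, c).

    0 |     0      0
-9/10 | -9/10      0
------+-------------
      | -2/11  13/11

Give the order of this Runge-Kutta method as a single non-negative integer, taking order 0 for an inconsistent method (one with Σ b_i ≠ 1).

b = (-2/11, 13/11)
c = (0, -9/10)
Σ b_i: (-2/11)·1 + 13/11·1 = 1 ✓
b·c: 13/11·(-9/10) = -117/110 ≠ 1/2 ⇒ order 1.

1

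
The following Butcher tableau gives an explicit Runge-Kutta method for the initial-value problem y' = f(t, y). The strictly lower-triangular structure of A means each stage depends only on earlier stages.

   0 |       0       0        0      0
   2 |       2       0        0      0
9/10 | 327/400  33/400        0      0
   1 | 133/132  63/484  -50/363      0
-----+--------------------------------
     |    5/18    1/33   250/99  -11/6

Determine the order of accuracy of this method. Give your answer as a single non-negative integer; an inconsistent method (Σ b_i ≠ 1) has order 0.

4

b = (5/18, 1/33, 250/99, -11/6)
c = (0, 2, 9/10, 1)
Ac = (0, 0, 33/200, 3/22)
Σ b_i: 5/18·1 + 1/33·1 + 250/99·1 + (-11/6)·1 = 1 ✓
b·c: 1/33·2 + 250/99·9/10 + (-11/6)·1 = 1/2 ✓
b·c²: 1/33·4 + 250/99·81/100 + (-11/6)·1 = 1/3 ✓
b·Ac: 250/99·33/200 + (-11/6)·3/22 = 1/6 ✓
b·c³: 1/33·8 + 250/99·729/1000 + (-11/6)·1 = 1/4 ✓
b·(c∘Ac): 250/99·297/2000 + (-11/6)·3/22 = 1/8 ✓
b·Ac²: 250/99·33/100 + (-11/6)·9/22 = 1/12 ✓
b·A²c: (-11/6)·(-1/44) = 1/24 ✓; 4 stages ⇒ order 4.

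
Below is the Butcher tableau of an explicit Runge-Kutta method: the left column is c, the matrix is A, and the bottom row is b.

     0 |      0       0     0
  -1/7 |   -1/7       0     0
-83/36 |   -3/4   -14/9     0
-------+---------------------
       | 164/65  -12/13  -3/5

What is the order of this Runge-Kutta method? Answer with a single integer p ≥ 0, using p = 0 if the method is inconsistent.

1

b = (164/65, -12/13, -3/5)
c = (0, -1/7, -83/36)
Ac = (0, 0, 2/9)
Σ b_i: 164/65·1 + (-12/13)·1 + (-3/5)·1 = 1 ✓
b·c: (-12/13)·(-1/7) + (-3/5)·(-83/36) = 8273/5460 ≠ 1/2 ⇒ order 1.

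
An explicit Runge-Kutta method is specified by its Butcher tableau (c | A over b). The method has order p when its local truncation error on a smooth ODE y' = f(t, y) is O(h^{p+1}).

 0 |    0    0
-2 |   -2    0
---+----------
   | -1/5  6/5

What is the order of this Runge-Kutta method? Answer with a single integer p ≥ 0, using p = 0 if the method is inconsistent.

b = (-1/5, 6/5)
c = (0, -2)
Σ b_i: (-1/5)·1 + 6/5·1 = 1 ✓
b·c: 6/5·(-2) = -12/5 ≠ 1/2 ⇒ order 1.

1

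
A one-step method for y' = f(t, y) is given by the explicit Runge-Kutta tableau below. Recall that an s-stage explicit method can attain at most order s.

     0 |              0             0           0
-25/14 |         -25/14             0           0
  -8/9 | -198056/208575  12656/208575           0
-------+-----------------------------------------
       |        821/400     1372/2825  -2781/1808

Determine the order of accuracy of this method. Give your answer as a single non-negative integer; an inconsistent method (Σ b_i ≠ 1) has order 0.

b = (821/400, 1372/2825, -2781/1808)
c = (0, -25/14, -8/9)
Ac = (0, 0, -904/8343)
Σ b_i: 821/400·1 + 1372/2825·1 + (-2781/1808)·1 = 1 ✓
b·c: 1372/2825·(-25/14) + (-2781/1808)·(-8/9) = 1/2 ✓
b·c²: 1372/2825·625/196 + (-2781/1808)·64/81 = 1/3 ✓
b·Ac: (-2781/1808)·(-904/8343) = 1/6 ✓; 3 stages ⇒ order 3.

3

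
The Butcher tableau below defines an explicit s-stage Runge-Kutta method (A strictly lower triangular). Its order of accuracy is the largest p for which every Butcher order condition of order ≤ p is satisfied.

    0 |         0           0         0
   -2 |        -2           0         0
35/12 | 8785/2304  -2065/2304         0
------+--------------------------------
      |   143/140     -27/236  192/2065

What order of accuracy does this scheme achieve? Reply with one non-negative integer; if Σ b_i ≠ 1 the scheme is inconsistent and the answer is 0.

3

b = (143/140, -27/236, 192/2065)
c = (0, -2, 35/12)
Ac = (0, 0, 2065/1152)
Σ b_i: 143/140·1 + (-27/236)·1 + 192/2065·1 = 1 ✓
b·c: (-27/236)·(-2) + 192/2065·35/12 = 1/2 ✓
b·c²: (-27/236)·4 + 192/2065·1225/144 = 1/3 ✓
b·Ac: 192/2065·2065/1152 = 1/6 ✓; 3 stages ⇒ order 3.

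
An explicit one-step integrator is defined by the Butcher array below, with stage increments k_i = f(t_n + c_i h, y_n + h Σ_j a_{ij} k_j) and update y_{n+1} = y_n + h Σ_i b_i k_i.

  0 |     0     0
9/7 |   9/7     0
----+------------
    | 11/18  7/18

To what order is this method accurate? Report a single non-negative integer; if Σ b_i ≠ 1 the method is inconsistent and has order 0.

2

b = (11/18, 7/18)
c = (0, 9/7)
Σ b_i: 11/18·1 + 7/18·1 = 1 ✓
b·c: 7/18·9/7 = 1/2 ✓; 2 stages ⇒ order 2.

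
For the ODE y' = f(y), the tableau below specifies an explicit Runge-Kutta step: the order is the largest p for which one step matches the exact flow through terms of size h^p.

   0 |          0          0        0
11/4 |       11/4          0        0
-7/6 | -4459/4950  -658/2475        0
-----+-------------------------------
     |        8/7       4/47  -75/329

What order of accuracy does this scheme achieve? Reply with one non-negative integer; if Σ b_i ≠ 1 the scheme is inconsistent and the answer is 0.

3

b = (8/7, 4/47, -75/329)
c = (0, 11/4, -7/6)
Ac = (0, 0, -329/450)
Σ b_i: 8/7·1 + 4/47·1 + (-75/329)·1 = 1 ✓
b·c: 4/47·11/4 + (-75/329)·(-7/6) = 1/2 ✓
b·c²: 4/47·121/16 + (-75/329)·49/36 = 1/3 ✓
b·Ac: (-75/329)·(-329/450) = 1/6 ✓; 3 stages ⇒ order 3.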